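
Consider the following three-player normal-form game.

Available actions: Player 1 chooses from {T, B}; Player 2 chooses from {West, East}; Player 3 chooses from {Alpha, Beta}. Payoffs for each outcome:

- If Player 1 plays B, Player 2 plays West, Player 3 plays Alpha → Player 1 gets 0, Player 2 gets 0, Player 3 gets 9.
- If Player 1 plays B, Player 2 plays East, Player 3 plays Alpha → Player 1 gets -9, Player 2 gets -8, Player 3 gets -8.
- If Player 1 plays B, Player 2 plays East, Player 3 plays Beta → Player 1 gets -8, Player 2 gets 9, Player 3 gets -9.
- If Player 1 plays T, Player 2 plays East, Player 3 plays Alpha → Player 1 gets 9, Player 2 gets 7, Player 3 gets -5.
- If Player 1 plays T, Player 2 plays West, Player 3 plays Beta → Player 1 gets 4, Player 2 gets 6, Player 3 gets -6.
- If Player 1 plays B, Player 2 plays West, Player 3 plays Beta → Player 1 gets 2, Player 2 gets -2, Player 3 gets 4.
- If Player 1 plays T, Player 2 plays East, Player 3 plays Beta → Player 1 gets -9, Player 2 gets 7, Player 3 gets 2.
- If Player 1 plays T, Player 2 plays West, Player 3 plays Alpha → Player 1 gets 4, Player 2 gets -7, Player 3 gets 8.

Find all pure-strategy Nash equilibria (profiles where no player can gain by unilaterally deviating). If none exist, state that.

For each strategy profile, look for a profitable unilateral deviation.
(T, West, Alpha): Player 2 can switch to East (-7 → 7). Not NE.
(T, West, Beta): Player 2 can switch to East (6 → 7). Not NE.
(T, East, Alpha): Player 3 can switch to Beta (-5 → 2). Not NE.
(T, East, Beta): Player 1 can switch to B (-9 → -8). Not NE.
(B, West, Alpha): Player 1 can switch to T (0 → 4). Not NE.
(B, West, Beta): Player 1 can switch to T (2 → 4). Not NE.
(B, East, Alpha): Player 1 can switch to T (-9 → 9). Not NE.
(B, East, Beta): Player 3 can switch to Alpha (-9 → -8). Not NE.

none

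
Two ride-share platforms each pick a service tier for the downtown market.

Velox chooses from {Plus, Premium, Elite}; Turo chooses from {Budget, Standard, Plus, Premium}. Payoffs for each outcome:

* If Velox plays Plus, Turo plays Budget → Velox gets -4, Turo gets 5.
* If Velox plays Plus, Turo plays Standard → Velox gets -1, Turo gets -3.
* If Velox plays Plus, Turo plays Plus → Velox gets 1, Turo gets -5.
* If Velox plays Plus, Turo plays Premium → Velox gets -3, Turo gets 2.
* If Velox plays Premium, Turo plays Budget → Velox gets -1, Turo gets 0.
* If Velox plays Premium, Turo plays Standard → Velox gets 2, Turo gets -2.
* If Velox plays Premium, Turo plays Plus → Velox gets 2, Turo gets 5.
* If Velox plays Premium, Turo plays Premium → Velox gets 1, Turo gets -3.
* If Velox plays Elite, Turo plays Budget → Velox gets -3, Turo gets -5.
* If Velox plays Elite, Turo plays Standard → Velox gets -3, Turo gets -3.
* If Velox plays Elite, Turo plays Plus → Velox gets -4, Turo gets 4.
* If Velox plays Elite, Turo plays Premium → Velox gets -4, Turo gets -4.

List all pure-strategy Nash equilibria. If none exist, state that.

Velox against Budget: payoffs -4, -1, -3 → best response Premium.
Velox against Standard: payoffs -1, 2, -3 → best response Premium.
Velox against Plus: payoffs 1, 2, -4 → best response Premium.
Velox against Premium: payoffs -3, 1, -4 → best response Premium.
Turo against Plus: payoffs 5, -3, -5, 2 → best response Budget.
Turo against Premium: payoffs 0, -2, 5, -3 → best response Plus.
Turo against Elite: payoffs -5, -3, 4, -4 → best response Plus.
Mutual best responses: (Premium, Plus).

The unique pure-strategy Nash equilibrium is (Premium, Plus).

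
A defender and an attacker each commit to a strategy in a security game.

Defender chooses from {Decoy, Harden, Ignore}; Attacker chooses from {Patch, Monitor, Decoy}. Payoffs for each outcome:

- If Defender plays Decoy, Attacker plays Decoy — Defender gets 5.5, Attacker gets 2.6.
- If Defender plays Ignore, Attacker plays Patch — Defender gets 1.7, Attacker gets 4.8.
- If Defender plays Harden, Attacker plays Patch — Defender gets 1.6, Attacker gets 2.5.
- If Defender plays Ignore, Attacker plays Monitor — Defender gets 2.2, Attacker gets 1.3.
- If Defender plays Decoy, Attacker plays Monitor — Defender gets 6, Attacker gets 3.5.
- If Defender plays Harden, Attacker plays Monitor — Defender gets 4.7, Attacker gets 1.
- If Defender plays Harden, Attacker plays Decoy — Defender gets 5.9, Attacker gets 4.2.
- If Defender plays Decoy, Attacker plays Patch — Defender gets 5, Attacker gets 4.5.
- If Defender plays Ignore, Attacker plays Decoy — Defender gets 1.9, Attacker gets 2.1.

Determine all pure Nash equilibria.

Pure-strategy Nash equilibria: (Decoy, Patch), (Harden, Decoy)

Defender against Patch: payoffs 5, 1.6, 1.7 → best response Decoy.
Defender against Monitor: payoffs 6, 4.7, 2.2 → best response Decoy.
Defender against Decoy: payoffs 5.5, 5.9, 1.9 → best response Harden.
Attacker against Decoy: payoffs 4.5, 3.5, 2.6 → best response Patch.
Attacker against Harden: payoffs 2.5, 1, 4.2 → best response Decoy.
Attacker against Ignore: payoffs 4.8, 1.3, 2.1 → best response Patch.
Mutual best responses: (Decoy, Patch); (Harden, Decoy).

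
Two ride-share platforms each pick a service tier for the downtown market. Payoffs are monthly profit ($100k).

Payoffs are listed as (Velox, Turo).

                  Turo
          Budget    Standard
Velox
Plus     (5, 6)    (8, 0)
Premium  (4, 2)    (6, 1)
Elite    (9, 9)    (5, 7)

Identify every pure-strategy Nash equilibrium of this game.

(Elite, Budget)

(Plus, Budget): Velox can switch to Elite (5 → 9). Not NE.
(Plus, Standard): Turo can switch to Budget (0 → 6). Not NE.
(Premium, Budget): Velox can switch to Plus (4 → 5). Not NE.
(Premium, Standard): Velox can switch to Plus (6 → 8). Not NE.
(Elite, Budget): Velox gets 9, best alternative 5; Turo gets 9, best alternative 7. No profitable deviation — NE.
(Elite, Standard): Velox can switch to Plus (5 → 8). Not NE.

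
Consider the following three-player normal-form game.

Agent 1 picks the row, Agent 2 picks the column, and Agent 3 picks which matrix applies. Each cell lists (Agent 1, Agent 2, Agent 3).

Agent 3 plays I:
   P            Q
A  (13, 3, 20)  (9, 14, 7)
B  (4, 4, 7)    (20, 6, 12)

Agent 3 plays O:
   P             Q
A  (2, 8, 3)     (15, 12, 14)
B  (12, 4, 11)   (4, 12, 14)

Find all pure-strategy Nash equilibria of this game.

For each strategy profile, look for a profitable unilateral deviation.
(A, P, I): Agent 2 can switch to Q (3 → 14). Not NE.
(A, P, O): Agent 1 can switch to B (2 → 12). Not NE.
(A, Q, I): Agent 1 can switch to B (9 → 20). Not NE.
(A, Q, O): Agent 1 gets 15, best alternative 4; Agent 2 gets 12, best alternative 8; Agent 3 gets 14, best alternative 7. No profitable deviation — NE.
(B, P, I): Agent 1 can switch to A (4 → 13). Not NE.
(B, P, O): Agent 2 can switch to Q (4 → 12). Not NE.
(B, Q, I): Agent 3 can switch to O (12 → 14). Not NE.
(The remaining 1 profile has a profitable deviation by the same check.)

(A, Q, O)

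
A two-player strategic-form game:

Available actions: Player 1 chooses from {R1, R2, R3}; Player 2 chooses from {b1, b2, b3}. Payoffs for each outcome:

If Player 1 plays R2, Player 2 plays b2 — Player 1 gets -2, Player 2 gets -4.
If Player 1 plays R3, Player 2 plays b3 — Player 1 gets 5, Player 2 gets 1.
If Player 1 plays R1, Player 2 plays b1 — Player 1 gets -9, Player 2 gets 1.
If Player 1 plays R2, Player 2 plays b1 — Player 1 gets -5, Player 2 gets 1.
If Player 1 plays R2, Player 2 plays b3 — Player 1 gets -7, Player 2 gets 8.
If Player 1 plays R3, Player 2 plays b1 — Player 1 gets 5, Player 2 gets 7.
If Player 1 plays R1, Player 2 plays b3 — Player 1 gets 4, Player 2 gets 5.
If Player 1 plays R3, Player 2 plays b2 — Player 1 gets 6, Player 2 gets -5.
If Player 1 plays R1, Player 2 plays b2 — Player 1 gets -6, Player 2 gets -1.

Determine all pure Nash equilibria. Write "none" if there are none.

Player 1 against b1: payoffs -9, -5, 5 → best response R3.
Player 1 against b2: payoffs -6, -2, 6 → best response R3.
Player 1 against b3: payoffs 4, -7, 5 → best response R3.
Player 2 against R1: payoffs 1, -1, 5 → best response b3.
Player 2 against R2: payoffs 1, -4, 8 → best response b3.
Player 2 against R3: payoffs 7, -5, 1 → best response b1.
Mutual best responses: (R3, b1).

Pure NE: (R3, b1)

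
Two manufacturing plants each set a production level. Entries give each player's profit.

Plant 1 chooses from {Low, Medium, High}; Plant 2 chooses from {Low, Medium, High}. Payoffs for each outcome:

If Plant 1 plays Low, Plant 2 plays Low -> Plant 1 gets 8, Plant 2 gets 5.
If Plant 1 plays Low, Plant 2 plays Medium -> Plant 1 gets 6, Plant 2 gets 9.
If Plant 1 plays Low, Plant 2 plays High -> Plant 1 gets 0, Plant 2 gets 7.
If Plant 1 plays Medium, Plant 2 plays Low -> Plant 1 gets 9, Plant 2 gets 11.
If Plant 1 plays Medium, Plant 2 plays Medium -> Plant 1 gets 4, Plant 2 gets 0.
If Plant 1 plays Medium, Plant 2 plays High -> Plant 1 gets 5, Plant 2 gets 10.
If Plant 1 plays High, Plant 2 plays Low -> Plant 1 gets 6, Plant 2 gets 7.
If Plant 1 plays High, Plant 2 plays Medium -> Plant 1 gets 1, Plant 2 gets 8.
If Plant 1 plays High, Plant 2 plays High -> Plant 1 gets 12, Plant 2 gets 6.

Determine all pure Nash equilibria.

(Low, Medium), (Medium, Low)

Plant 1 against Low: payoffs 8, 9, 6 → best response Medium.
Plant 1 against Medium: payoffs 6, 4, 1 → best response Low.
Plant 1 against High: payoffs 0, 5, 12 → best response High.
Plant 2 against Low: payoffs 5, 9, 7 → best response Medium.
Plant 2 against Medium: payoffs 11, 0, 10 → best response Low.
Plant 2 against High: payoffs 7, 8, 6 → best response Medium.
Mutual best responses: (Low, Medium); (Medium, Low).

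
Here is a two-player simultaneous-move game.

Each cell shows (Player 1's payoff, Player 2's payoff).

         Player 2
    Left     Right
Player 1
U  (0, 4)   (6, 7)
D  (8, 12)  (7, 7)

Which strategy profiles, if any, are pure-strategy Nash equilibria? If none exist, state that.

(D, Left)

For each strategy profile, look for a profitable unilateral deviation.
(U, Left): Player 1 can switch to D (0 → 8). Not NE.
(U, Right): Player 1 can switch to D (6 → 7). Not NE.
(D, Left): Player 1 gets 8, best alternative 0; Player 2 gets 12, best alternative 7. No profitable deviation — NE.
(D, Right): Player 2 can switch to Left (7 → 12). Not NE.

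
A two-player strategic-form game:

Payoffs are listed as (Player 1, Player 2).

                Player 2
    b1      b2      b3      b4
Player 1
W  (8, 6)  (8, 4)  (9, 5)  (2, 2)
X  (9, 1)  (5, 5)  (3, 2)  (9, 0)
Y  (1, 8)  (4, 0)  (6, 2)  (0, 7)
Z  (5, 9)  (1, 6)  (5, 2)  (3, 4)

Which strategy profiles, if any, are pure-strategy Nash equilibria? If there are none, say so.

For each strategy profile, look for a profitable unilateral deviation.
(W, b1): Player 1 can switch to X (8 → 9). Not NE.
(W, b2): Player 2 can switch to b1 (4 → 6). Not NE.
(W, b3): Player 2 can switch to b1 (5 → 6). Not NE.
(W, b4): Player 1 can switch to X (2 → 9). Not NE.
(X, b1): Player 2 can switch to b2 (1 → 5). Not NE.
(X, b2): Player 1 can switch to W (5 → 8). Not NE.
(X, b3): Player 1 can switch to W (3 → 9). Not NE.
(X, b4): Player 2 can switch to b1 (0 → 1). Not NE.
(Y, b1): Player 1 can switch to W (1 → 8). Not NE.
(Y, b2): Player 1 can switch to W (4 → 8). Not NE.
(Y, b3): Player 1 can switch to W (6 → 9). Not NE.
(Y, b4): Player 1 can switch to W (0 → 2). Not NE.
(The remaining 4 profiles each have a profitable deviation by the same check.)

There is no pure-strategy Nash equilibrium.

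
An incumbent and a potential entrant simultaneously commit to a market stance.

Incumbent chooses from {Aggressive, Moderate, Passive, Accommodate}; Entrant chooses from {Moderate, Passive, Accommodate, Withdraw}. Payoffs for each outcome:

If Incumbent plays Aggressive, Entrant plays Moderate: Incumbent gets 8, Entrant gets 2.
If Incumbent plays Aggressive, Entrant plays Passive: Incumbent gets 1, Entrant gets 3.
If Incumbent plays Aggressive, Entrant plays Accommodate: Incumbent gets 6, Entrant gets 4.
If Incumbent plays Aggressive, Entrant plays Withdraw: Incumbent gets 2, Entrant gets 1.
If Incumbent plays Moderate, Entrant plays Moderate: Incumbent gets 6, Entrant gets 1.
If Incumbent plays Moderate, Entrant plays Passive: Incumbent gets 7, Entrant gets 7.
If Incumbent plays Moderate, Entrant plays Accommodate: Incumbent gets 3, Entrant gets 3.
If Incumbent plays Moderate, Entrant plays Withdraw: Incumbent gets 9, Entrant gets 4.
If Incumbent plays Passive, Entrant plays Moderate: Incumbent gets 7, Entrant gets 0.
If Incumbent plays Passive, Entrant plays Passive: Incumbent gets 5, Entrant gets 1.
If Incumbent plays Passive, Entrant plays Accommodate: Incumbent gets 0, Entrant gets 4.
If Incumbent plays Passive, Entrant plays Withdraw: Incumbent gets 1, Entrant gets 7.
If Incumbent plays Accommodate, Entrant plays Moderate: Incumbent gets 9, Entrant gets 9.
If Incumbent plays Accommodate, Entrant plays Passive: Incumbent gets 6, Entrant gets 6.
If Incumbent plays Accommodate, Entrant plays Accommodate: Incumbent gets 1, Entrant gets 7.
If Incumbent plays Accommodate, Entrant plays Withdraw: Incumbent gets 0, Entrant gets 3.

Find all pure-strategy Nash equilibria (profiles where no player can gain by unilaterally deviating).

Pure-strategy Nash equilibria: (Aggressive, Accommodate), (Moderate, Passive), (Accommodate, Moderate)

Incumbent against Moderate: payoffs 8, 6, 7, 9 → best response Accommodate.
Incumbent against Passive: payoffs 1, 7, 5, 6 → best response Moderate.
Incumbent against Accommodate: payoffs 6, 3, 0, 1 → best response Aggressive.
Incumbent against Withdraw: payoffs 2, 9, 1, 0 → best response Moderate.
Entrant against Aggressive: payoffs 2, 3, 4, 1 → best response Accommodate.
Entrant against Moderate: payoffs 1, 7, 3, 4 → best response Passive.
Entrant against Passive: payoffs 0, 1, 4, 7 → best response Withdraw.
Entrant against Accommodate: payoffs 9, 6, 7, 3 → best response Moderate.
Mutual best responses: (Aggressive, Accommodate); (Moderate, Passive); (Accommodate, Moderate).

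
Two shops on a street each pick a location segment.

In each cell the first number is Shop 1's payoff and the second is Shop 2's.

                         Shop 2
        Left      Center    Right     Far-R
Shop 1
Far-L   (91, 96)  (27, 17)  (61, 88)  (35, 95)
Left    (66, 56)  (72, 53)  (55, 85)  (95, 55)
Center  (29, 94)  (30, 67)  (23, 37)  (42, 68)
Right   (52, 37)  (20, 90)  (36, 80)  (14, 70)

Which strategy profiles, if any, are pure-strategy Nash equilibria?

Pure NE: (Far-L, Left)

(Far-L, Left): Shop 1 gets 91, best alternative 66; Shop 2 gets 96, best alternative 95. No profitable deviation — NE.
(Far-L, Center): Shop 1 can switch to Left (27 → 72). Not NE.
(Far-L, Right): Shop 2 can switch to Left (88 → 96). Not NE.
(Far-L, Far-R): Shop 1 can switch to Left (35 → 95). Not NE.
(Left, Left): Shop 1 can switch to Far-L (66 → 91). Not NE.
(Left, Center): Shop 2 can switch to Left (53 → 56). Not NE.
(Left, Right): Shop 1 can switch to Far-L (55 → 61). Not NE.
(The remaining 9 profiles each have a profitable deviation by the same check.)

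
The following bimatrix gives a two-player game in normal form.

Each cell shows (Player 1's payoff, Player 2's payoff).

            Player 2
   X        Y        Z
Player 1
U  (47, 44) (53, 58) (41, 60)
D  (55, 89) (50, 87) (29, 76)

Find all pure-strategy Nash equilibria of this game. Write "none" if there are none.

Player 1 against X: payoffs 47, 55 → best response D.
Player 1 against Y: payoffs 53, 50 → best response U.
Player 1 against Z: payoffs 41, 29 → best response U.
Player 2 against U: payoffs 44, 58, 60 → best response Z.
Player 2 against D: payoffs 89, 87, 76 → best response X.
Mutual best responses: (U, Z); (D, X).

The pure Nash equilibria are (U, Z); (D, X).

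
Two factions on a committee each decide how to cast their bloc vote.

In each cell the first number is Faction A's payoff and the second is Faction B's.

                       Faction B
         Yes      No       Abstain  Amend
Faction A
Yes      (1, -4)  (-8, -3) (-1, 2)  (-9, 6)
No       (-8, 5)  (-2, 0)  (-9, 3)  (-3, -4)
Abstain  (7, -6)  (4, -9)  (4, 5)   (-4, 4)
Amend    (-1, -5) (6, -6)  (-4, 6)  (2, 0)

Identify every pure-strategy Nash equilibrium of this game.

(Abstain, Abstain)

(Yes, Yes): Faction A can switch to Abstain (1 → 7). Not NE.
(Yes, No): Faction A can switch to No (-8 → -2). Not NE.
(Yes, Abstain): Faction A can switch to Abstain (-1 → 4). Not NE.
(Yes, Amend): Faction A can switch to No (-9 → -3). Not NE.
(No, Yes): Faction A can switch to Yes (-8 → 1). Not NE.
(No, No): Faction A can switch to Abstain (-2 → 4). Not NE.
(No, Abstain): Faction A can switch to Yes (-9 → -1). Not NE.
(No, Amend): Faction A can switch to Amend (-3 → 2). Not NE.
(Abstain, Yes): Faction B can switch to Abstain (-6 → 5). Not NE.
(Abstain, No): Faction A can switch to Amend (4 → 6). Not NE.
(Abstain, Abstain): Faction A gets 4, best alternative -1; Faction B gets 5, best alternative 4. No profitable deviation — NE.
(The remaining 5 profiles each have a profitable deviation by the same check.)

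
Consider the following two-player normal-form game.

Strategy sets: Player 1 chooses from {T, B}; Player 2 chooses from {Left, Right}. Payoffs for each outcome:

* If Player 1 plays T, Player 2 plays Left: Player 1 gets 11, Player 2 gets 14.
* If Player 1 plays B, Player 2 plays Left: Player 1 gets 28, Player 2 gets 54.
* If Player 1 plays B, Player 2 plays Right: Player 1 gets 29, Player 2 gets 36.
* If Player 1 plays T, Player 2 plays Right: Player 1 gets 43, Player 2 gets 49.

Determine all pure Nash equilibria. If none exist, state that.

Player 1 against Left: payoffs 11, 28 → best response B.
Player 1 against Right: payoffs 43, 29 → best response T.
Player 2 against T: payoffs 14, 49 → best response Right.
Player 2 against B: payoffs 54, 36 → best response Left.
Mutual best responses: (T, Right); (B, Left).

Pure-strategy Nash equilibria: (T, Right), (B, Left)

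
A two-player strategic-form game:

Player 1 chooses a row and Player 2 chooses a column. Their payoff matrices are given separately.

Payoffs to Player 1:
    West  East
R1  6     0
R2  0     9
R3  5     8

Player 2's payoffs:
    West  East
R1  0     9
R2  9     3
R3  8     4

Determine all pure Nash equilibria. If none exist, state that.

No pure-strategy Nash equilibrium.

(R1, West): Player 2 can switch to East (0 → 9). Not NE.
(R1, East): Player 1 can switch to R2 (0 → 9). Not NE.
(R2, West): Player 1 can switch to R1 (0 → 6). Not NE.
(R2, East): Player 2 can switch to West (3 → 9). Not NE.
(R3, West): Player 1 can switch to R1 (5 → 6). Not NE.
(R3, East): Player 1 can switch to R2 (8 → 9). Not NE.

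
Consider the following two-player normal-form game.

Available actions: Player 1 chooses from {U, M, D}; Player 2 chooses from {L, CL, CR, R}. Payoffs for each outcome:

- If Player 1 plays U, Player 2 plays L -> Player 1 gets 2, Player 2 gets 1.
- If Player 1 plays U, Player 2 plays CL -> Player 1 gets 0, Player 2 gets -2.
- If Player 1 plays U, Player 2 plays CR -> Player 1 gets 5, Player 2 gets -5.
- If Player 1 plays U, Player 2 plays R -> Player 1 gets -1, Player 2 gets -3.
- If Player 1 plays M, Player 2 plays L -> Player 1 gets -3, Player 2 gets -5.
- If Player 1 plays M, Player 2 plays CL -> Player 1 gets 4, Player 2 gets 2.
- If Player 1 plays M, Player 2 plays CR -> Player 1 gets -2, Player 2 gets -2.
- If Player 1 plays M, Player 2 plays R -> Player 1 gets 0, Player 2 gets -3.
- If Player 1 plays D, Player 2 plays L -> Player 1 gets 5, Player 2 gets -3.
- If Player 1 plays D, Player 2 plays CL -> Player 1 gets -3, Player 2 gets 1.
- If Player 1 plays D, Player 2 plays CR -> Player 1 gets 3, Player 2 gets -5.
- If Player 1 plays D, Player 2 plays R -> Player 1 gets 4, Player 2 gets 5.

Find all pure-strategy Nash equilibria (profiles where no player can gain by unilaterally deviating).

(U, L): Player 1 can switch to D (2 → 5). Not NE.
(U, CL): Player 1 can switch to M (0 → 4). Not NE.
(U, CR): Player 2 can switch to L (-5 → 1). Not NE.
(U, R): Player 1 can switch to M (-1 → 0). Not NE.
(M, L): Player 1 can switch to U (-3 → 2). Not NE.
(M, CL): Player 1 gets 4, best alternative 0; Player 2 gets 2, best alternative -2. No profitable deviation — NE.
(M, CR): Player 1 can switch to U (-2 → 5). Not NE.
(M, R): Player 1 can switch to D (0 → 4). Not NE.
(D, L): Player 2 can switch to CL (-3 → 1). Not NE.
(D, CL): Player 1 can switch to U (-3 → 0). Not NE.
(D, CR): Player 1 can switch to U (3 → 5). Not NE.
(D, R): Player 1 gets 4, best alternative 0; Player 2 gets 5, best alternative 1. No profitable deviation — NE.

Pure-strategy Nash equilibria: (M, CL), (D, R)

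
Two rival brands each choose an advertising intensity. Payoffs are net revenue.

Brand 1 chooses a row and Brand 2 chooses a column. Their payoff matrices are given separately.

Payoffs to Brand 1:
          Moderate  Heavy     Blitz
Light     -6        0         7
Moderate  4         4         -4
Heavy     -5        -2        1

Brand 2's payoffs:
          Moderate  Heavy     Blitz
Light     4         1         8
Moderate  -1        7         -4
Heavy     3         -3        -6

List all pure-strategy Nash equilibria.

Brand 1 against Moderate: payoffs -6, 4, -5 → best response Moderate.
Brand 1 against Heavy: payoffs 0, 4, -2 → best response Moderate.
Brand 1 against Blitz: payoffs 7, -4, 1 → best response Light.
Brand 2 against Light: payoffs 4, 1, 8 → best response Blitz.
Brand 2 against Moderate: payoffs -1, 7, -4 → best response Heavy.
Brand 2 against Heavy: payoffs 3, -3, -6 → best response Moderate.
Mutual best responses: (Light, Blitz); (Moderate, Heavy).

Pure-strategy Nash equilibria: (Light, Blitz); (Moderate, Heavy)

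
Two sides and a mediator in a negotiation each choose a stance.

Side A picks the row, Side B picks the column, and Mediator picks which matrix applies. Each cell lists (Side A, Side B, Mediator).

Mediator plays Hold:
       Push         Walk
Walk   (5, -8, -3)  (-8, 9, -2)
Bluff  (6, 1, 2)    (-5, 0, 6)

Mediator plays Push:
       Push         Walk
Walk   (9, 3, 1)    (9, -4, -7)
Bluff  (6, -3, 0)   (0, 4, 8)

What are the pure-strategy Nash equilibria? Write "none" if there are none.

Mark each player's best response to every combination of opponents' strategies; a profile where every player is best-responding is a pure Nash equilibrium.
Side A against (Push, Hold): payoffs 5, 6 → best response Bluff.
Side A against (Push, Push): payoffs 9, 6 → best response Walk.
Side A against (Walk, Hold): payoffs -8, -5 → best response Bluff.
Side A against (Walk, Push): payoffs 9, 0 → best response Walk.
Side B against (Walk, Hold): payoffs -8, 9 → best response Walk.
Side B against (Walk, Push): payoffs 3, -4 → best response Push.
Side B against (Bluff, Hold): payoffs 1, 0 → best response Push.
Side B against (Bluff, Push): payoffs -3, 4 → best response Walk.
Mediator against (Walk, Push): payoffs -3, 1 → best response Push.
Mediator against (Walk, Walk): payoffs -2, -7 → best response Hold.
Mediator against (Bluff, Push): payoffs 2, 0 → best response Hold.
Mediator against (Bluff, Walk): payoffs 6, 8 → best response Push.
Mutual best responses: (Walk, Push, Push); (Bluff, Push, Hold).

The pure Nash equilibria are (Walk, Push, Push); (Bluff, Push, Hold).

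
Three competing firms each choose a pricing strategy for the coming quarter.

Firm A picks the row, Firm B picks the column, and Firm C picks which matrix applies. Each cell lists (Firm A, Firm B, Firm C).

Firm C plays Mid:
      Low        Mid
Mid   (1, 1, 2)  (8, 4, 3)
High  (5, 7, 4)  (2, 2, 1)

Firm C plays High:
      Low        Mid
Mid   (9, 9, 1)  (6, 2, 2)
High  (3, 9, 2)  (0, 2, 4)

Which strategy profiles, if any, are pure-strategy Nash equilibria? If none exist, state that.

(Mid, Mid, Mid); (High, Low, Mid)

(Mid, Low, Mid): Firm A can switch to High (1 → 5). Not NE.
(Mid, Low, High): Firm C can switch to Mid (1 → 2). Not NE.
(Mid, Mid, Mid): Firm A gets 8, best alternative 2; Firm B gets 4, best alternative 1; Firm C gets 3, best alternative 2. No profitable deviation — NE.
(Mid, Mid, High): Firm B can switch to Low (2 → 9). Not NE.
(High, Low, Mid): Firm A gets 5, best alternative 1; Firm B gets 7, best alternative 2; Firm C gets 4, best alternative 2. No profitable deviation — NE.
(High, Low, High): Firm A can switch to Mid (3 → 9). Not NE.
(High, Mid, Mid): Firm A can switch to Mid (2 → 8). Not NE.
(High, Mid, High): Firm A can switch to Mid (0 → 6). Not NE.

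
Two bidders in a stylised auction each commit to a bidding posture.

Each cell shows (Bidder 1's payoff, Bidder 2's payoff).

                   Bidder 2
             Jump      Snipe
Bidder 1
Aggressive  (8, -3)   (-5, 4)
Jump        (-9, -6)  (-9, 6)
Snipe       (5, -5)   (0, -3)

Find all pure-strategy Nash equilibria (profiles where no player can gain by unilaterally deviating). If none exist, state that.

The unique pure-strategy Nash equilibrium is (Snipe, Snipe).

For each player, find the best response to each opponent profile; mutual best responses are the pure NE.
Bidder 1 against Jump: payoffs 8, -9, 5 → best response Aggressive.
Bidder 1 against Snipe: payoffs -5, -9, 0 → best response Snipe.
Bidder 2 against Aggressive: payoffs -3, 4 → best response Snipe.
Bidder 2 against Jump: payoffs -6, 6 → best response Snipe.
Bidder 2 against Snipe: payoffs -5, -3 → best response Snipe.
Mutual best responses: (Snipe, Snipe).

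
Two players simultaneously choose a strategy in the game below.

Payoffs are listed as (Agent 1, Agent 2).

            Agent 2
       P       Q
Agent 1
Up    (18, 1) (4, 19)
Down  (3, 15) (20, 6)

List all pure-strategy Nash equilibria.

Mark each player's best response to every combination of opponents' strategies; a profile where every player is best-responding is a pure Nash equilibrium.
Agent 1 against P: payoffs 18, 3 → best response Up.
Agent 1 against Q: payoffs 4, 20 → best response Down.
Agent 2 against Up: payoffs 1, 19 → best response Q.
Agent 2 against Down: payoffs 15, 6 → best response P.
No profile is a mutual best response for all players.

This game has no pure Nash equilibrium.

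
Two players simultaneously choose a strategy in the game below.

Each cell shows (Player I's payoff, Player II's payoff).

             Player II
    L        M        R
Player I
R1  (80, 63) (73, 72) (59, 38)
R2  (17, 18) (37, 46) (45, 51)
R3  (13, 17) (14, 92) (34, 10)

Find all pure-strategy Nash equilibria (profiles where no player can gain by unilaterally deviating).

(R1, L): Player II can switch to M (63 → 72). Not NE.
(R1, M): Player I gets 73, best alternative 37; Player II gets 72, best alternative 63. No profitable deviation — NE.
(R1, R): Player II can switch to L (38 → 63). Not NE.
(R2, L): Player I can switch to R1 (17 → 80). Not NE.
(R2, M): Player I can switch to R1 (37 → 73). Not NE.
(R2, R): Player I can switch to R1 (45 → 59). Not NE.
(R3, L): Player I can switch to R1 (13 → 80). Not NE.
(R3, M): Player I can switch to R1 (14 → 73). Not NE.
(R3, R): Player I can switch to R1 (34 → 59). Not NE.

The unique pure-strategy Nash equilibrium is (R1, M).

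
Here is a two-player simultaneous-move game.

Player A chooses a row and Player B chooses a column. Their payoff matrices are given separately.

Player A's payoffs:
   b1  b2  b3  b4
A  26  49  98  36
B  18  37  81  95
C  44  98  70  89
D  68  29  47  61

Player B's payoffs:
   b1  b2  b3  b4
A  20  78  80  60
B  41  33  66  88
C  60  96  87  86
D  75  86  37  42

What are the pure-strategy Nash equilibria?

(A, b1): Player A can switch to C (26 → 44). Not NE.
(A, b2): Player A can switch to C (49 → 98). Not NE.
(A, b3): Player A gets 98, best alternative 81; Player B gets 80, best alternative 78. No profitable deviation — NE.
(A, b4): Player A can switch to B (36 → 95). Not NE.
(B, b1): Player A can switch to A (18 → 26). Not NE.
(B, b2): Player A can switch to A (37 → 49). Not NE.
(B, b3): Player A can switch to A (81 → 98). Not NE.
(B, b4): Player A gets 95, best alternative 89; Player B gets 88, best alternative 66. No profitable deviation — NE.
(C, b1): Player A can switch to D (44 → 68). Not NE.
(C, b2): Player A gets 98, best alternative 49; Player B gets 96, best alternative 87. No profitable deviation — NE.
(C, b3): Player A can switch to A (70 → 98). Not NE.
(The remaining 5 profiles each have a profitable deviation by the same check.)

The pure Nash equilibria are (A, b3), (B, b4), (C, b2).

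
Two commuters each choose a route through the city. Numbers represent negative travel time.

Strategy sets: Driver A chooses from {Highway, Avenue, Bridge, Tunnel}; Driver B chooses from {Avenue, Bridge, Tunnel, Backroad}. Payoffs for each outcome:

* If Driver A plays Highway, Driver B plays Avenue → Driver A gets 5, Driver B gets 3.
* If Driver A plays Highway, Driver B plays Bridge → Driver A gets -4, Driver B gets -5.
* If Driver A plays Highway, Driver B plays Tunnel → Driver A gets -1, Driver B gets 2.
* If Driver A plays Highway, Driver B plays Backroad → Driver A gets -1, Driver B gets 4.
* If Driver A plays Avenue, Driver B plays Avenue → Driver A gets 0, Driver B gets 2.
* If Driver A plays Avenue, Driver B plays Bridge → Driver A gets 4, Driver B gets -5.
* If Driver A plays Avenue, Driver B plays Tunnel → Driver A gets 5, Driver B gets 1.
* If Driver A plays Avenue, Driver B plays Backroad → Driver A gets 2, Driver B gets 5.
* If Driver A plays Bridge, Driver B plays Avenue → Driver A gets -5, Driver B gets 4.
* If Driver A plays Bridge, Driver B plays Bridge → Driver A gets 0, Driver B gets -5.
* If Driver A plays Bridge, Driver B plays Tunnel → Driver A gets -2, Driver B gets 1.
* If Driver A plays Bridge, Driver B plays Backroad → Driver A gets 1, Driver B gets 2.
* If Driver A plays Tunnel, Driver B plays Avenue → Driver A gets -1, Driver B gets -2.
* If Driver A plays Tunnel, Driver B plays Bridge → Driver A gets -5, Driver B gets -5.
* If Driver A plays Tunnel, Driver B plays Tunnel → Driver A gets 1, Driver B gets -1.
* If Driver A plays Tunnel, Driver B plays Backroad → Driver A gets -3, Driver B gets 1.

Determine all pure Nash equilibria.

Pure NE: (Avenue, Backroad)

Check each profile: it is a Nash equilibrium iff no player can strictly gain by switching unilaterally.
(Highway, Avenue): Driver B can switch to Backroad (3 → 4). Not NE.
(Highway, Bridge): Driver A can switch to Avenue (-4 → 4). Not NE.
(Highway, Tunnel): Driver A can switch to Avenue (-1 → 5). Not NE.
(Highway, Backroad): Driver A can switch to Avenue (-1 → 2). Not NE.
(Avenue, Avenue): Driver A can switch to Highway (0 → 5). Not NE.
(Avenue, Bridge): Driver B can switch to Avenue (-5 → 2). Not NE.
(Avenue, Tunnel): Driver B can switch to Avenue (1 → 2). Not NE.
(Avenue, Backroad): Driver A gets 2, best alternative 1; Driver B gets 5, best alternative 2. No profitable deviation — NE.
(Bridge, Avenue): Driver A can switch to Highway (-5 → 5). Not NE.
(Bridge, Bridge): Driver A can switch to Avenue (0 → 4). Not NE.
(Bridge, Tunnel): Driver A can switch to Highway (-2 → -1). Not NE.
(The remaining 5 profiles each have a profitable deviation by the same check.)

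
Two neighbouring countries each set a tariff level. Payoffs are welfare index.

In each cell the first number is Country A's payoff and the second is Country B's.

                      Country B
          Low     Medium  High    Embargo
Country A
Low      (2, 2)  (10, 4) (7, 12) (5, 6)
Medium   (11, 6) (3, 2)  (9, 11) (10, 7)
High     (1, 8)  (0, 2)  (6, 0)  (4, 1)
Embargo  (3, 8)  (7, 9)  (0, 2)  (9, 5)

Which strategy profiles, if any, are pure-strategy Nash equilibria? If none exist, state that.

Country A against Low: payoffs 2, 11, 1, 3 → best response Medium.
Country A against Medium: payoffs 10, 3, 0, 7 → best response Low.
Country A against High: payoffs 7, 9, 6, 0 → best response Medium.
Country A against Embargo: payoffs 5, 10, 4, 9 → best response Medium.
Country B against Low: payoffs 2, 4, 12, 6 → best response High.
Country B against Medium: payoffs 6, 2, 11, 7 → best response High.
Country B against High: payoffs 8, 2, 0, 1 → best response Low.
Country B against Embargo: payoffs 8, 9, 2, 5 → best response Medium.
Mutual best responses: (Medium, High).

The unique pure-strategy Nash equilibrium is (Medium, High).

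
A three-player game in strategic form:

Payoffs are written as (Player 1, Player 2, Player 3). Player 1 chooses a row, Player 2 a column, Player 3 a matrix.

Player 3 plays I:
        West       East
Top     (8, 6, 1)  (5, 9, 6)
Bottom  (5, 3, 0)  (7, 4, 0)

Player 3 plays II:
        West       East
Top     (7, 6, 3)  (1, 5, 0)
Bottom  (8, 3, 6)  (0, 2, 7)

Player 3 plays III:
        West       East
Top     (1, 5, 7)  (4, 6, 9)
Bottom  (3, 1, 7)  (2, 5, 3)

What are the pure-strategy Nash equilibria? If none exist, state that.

(Top, West, I): Player 2 can switch to East (6 → 9). Not NE.
(Top, West, II): Player 1 can switch to Bottom (7 → 8). Not NE.
(Top, West, III): Player 1 can switch to Bottom (1 → 3). Not NE.
(Top, East, I): Player 1 can switch to Bottom (5 → 7). Not NE.
(Top, East, II): Player 2 can switch to West (5 → 6). Not NE.
(Top, East, III): Player 1 gets 4, best alternative 2; Player 2 gets 6, best alternative 5; Player 3 gets 9, best alternative 6. No profitable deviation — NE.
(Bottom, West, I): Player 1 can switch to Top (5 → 8). Not NE.
(Bottom, West, II): Player 3 can switch to III (6 → 7). Not NE.
(Bottom, West, III): Player 2 can switch to East (1 → 5). Not NE.
(The remaining 3 profiles each have a profitable deviation by the same check.)

The unique pure-strategy Nash equilibrium is (Top, East, III).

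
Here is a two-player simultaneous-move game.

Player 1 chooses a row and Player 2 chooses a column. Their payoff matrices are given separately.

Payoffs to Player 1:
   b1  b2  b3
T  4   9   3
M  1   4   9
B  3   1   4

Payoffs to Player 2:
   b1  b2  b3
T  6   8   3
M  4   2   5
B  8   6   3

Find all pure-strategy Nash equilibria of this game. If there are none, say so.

(T, b1): Player 2 can switch to b2 (6 → 8). Not NE.
(T, b2): Player 1 gets 9, best alternative 4; Player 2 gets 8, best alternative 6. No profitable deviation — NE.
(T, b3): Player 1 can switch to M (3 → 9). Not NE.
(M, b1): Player 1 can switch to T (1 → 4). Not NE.
(M, b2): Player 1 can switch to T (4 → 9). Not NE.
(M, b3): Player 1 gets 9, best alternative 4; Player 2 gets 5, best alternative 4. No profitable deviation — NE.
(B, b1): Player 1 can switch to T (3 → 4). Not NE.
(B, b2): Player 1 can switch to T (1 → 9). Not NE.
(The remaining 1 profile has a profitable deviation by the same check.)

(T, b2) and (M, b3)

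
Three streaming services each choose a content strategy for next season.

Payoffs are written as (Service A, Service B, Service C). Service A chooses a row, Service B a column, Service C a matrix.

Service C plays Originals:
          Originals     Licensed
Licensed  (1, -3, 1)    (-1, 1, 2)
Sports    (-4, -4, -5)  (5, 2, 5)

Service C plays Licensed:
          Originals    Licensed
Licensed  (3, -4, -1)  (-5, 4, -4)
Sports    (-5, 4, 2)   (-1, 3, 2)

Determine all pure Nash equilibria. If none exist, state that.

Service A against (Originals, Originals): payoffs 1, -4 → best response Licensed.
Service A against (Originals, Licensed): payoffs 3, -5 → best response Licensed.
Service A against (Licensed, Originals): payoffs -1, 5 → best response Sports.
Service A against (Licensed, Licensed): payoffs -5, -1 → best response Sports.
Service B against (Licensed, Originals): payoffs -3, 1 → best response Licensed.
Service B against (Licensed, Licensed): payoffs -4, 4 → best response Licensed.
Service B against (Sports, Originals): payoffs -4, 2 → best response Licensed.
Service B against (Sports, Licensed): payoffs 4, 3 → best response Originals.
Service C against (Licensed, Originals): payoffs 1, -1 → best response Originals.
Service C against (Licensed, Licensed): payoffs 2, -4 → best response Originals.
Service C against (Sports, Originals): payoffs -5, 2 → best response Licensed.
Service C against (Sports, Licensed): payoffs 5, 2 → best response Originals.
Mutual best responses: (Sports, Licensed, Originals).

Pure NE: (Sports, Licensed, Originals)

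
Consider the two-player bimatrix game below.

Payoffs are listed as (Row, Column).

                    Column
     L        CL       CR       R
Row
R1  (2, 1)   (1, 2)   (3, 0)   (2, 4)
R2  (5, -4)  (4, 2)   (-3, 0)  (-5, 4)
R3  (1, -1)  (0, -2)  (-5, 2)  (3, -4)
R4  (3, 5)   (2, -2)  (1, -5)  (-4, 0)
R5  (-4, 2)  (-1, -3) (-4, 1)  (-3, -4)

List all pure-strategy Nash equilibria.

There is no pure-strategy Nash equilibrium.

For each player, find the best response to each opponent profile; mutual best responses are the pure NE.
Row against L: payoffs 2, 5, 1, 3, -4 → best response R2.
Row against CL: payoffs 1, 4, 0, 2, -1 → best response R2.
Row against CR: payoffs 3, -3, -5, 1, -4 → best response R1.
Row against R: payoffs 2, -5, 3, -4, -3 → best response R3.
Column against R1: payoffs 1, 2, 0, 4 → best response R.
Column against R2: payoffs -4, 2, 0, 4 → best response R.
Column against R3: payoffs -1, -2, 2, -4 → best response CR.
Column against R4: payoffs 5, -2, -5, 0 → best response L.
Column against R5: payoffs 2, -3, 1, -4 → best response L.
No profile is a mutual best response for all players.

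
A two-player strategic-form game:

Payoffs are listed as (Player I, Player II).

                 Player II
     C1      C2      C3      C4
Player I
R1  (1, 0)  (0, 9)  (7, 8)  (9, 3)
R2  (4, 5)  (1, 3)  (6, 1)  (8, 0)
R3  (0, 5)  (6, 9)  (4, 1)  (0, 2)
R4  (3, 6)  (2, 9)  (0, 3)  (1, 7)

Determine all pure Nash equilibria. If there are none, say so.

(R2, C1); (R3, C2)

For each player, find the best response to each opponent profile; mutual best responses are the pure NE.
Player I against C1: payoffs 1, 4, 0, 3 → best response R2.
Player I against C2: payoffs 0, 1, 6, 2 → best response R3.
Player I against C3: payoffs 7, 6, 4, 0 → best response R1.
Player I against C4: payoffs 9, 8, 0, 1 → best response R1.
Player II against R1: payoffs 0, 9, 8, 3 → best response C2.
Player II against R2: payoffs 5, 3, 1, 0 → best response C1.
Player II against R3: payoffs 5, 9, 1, 2 → best response C2.
Player II against R4: payoffs 6, 9, 3, 7 → best response C2.
Mutual best responses: (R2, C1); (R3, C2).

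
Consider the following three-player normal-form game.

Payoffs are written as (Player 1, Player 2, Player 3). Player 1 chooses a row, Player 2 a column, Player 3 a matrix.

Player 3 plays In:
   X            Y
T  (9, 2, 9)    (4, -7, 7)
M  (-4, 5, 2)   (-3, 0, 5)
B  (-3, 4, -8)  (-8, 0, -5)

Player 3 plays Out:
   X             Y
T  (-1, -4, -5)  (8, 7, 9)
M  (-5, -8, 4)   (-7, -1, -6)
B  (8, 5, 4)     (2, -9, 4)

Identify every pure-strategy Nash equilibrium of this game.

Check each profile: it is a Nash equilibrium iff no player can strictly gain by switching unilaterally.
(T, X, In): Player 1 gets 9, best alternative -3; Player 2 gets 2, best alternative -7; Player 3 gets 9, best alternative -5. No profitable deviation — NE.
(T, X, Out): Player 1 can switch to B (-1 → 8). Not NE.
(T, Y, In): Player 2 can switch to X (-7 → 2). Not NE.
(T, Y, Out): Player 1 gets 8, best alternative 2; Player 2 gets 7, best alternative -4; Player 3 gets 9, best alternative 7. No profitable deviation — NE.
(M, X, In): Player 1 can switch to T (-4 → 9). Not NE.
(M, X, Out): Player 1 can switch to T (-5 → -1). Not NE.
(M, Y, In): Player 1 can switch to T (-3 → 4). Not NE.
(M, Y, Out): Player 1 can switch to T (-7 → 8). Not NE.
(B, X, Out): Player 1 gets 8, best alternative -1; Player 2 gets 5, best alternative -9; Player 3 gets 4, best alternative -8. No profitable deviation — NE.
(The remaining 3 profiles each have a profitable deviation by the same check.)

Pure-strategy Nash equilibria: (T, X, In) and (T, Y, Out) and (B, X, Out)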